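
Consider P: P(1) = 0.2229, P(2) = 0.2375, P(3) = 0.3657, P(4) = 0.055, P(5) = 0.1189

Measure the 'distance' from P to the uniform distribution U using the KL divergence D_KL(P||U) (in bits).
0.2205 bits

U(i) = 1/5 for all i

D_KL(P||U) = Σ P(x) log₂(P(x) / (1/5))
           = Σ P(x) log₂(P(x)) + log₂(5)
           = log₂(5) - H(P)

H(P) = -Σ P(x) log₂(P(x)):
  -P(1)·log₂(P(1)) = -(0.2229)·log₂(0.2229) = 0.48270
  -P(2)·log₂(P(2)) = -(0.2375)·log₂(0.2375) = 0.49258
  -P(3)·log₂(P(3)) = -(0.3657)·log₂(0.3657) = 0.53073
  -P(4)·log₂(P(4)) = -(0.055)·log₂(0.055) = 0.23014
  -P(5)·log₂(P(5)) = -(0.1189)·log₂(0.1189) = 0.36528
H(P) = 0.48270 + 0.49258 + 0.53073 + 0.23014 + 0.36528 = 2.10143 bits

log₂(5) = 2.32193 bits

D_KL(P||U) = 2.32193 - 2.10143 = 0.22050 ≈ 0.2205 bits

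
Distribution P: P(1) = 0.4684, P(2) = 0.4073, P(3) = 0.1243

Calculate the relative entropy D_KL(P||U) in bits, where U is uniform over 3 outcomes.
0.1707 bits

U(i) = 1/3 for all i

D_KL(P||U) = Σ P(x) log₂(P(x) / (1/3))
           = Σ P(x) log₂(P(x)) + log₂(3)
           = log₂(3) - H(P)

H(P) = -Σ P(x) log₂(P(x)):
  -P(1)·log₂(P(1)) = -(0.4684)·log₂(0.4684) = 0.51252
  -P(2)·log₂(P(2)) = -(0.4073)·log₂(0.4073) = 0.52779
  -P(3)·log₂(P(3)) = -(0.1243)·log₂(0.1243) = 0.37391
H(P) = 0.51252 + 0.52779 + 0.37391 = 1.41422 bits

log₂(3) = 1.58496 bits

D_KL(P||U) = 1.58496 - 1.41422 = 0.17074 ≈ 0.1707 bits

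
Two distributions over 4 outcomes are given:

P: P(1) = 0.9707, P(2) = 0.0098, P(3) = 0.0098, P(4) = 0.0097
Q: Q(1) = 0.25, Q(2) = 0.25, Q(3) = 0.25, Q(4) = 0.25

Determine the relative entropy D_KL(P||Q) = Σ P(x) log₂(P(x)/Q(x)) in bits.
1.7627 bits

D_KL(P||Q) = Σ P(x) log₂(P(x)/Q(x))

Computing term by term:
  P(1)·log₂(P(1)/Q(1)) = 0.9707·log₂(0.9707/0.25) = 1.89975
  P(2)·log₂(P(2)/Q(2)) = 0.0098·log₂(0.0098/0.25) = -0.04580
  P(3)·log₂(P(3)/Q(3)) = 0.0098·log₂(0.0098/0.25) = -0.04580
  P(4)·log₂(P(4)/Q(4)) = 0.0097·log₂(0.0097/0.25) = -0.04547

D_KL(P||Q) = 1.89975 - 0.04580 - 0.04580 - 0.04547 = 1.76268 ≈ 1.7627 bits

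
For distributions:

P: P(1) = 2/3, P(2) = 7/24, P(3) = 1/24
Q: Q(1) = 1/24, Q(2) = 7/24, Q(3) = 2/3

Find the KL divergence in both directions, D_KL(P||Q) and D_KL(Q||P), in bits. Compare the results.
D_KL(P||Q) = 2.5000 bits, D_KL(Q||P) = 2.5000 bits. The two directions give exactly the same value for this pair.

D_KL(P||Q) = Σ P(x) log₂(P(x)/Q(x))

Computing term by term:
  P(1)·log₂(P(1)/Q(1)) = (2/3)·log₂((2/3)/(1/24)) = 2.66667
  P(2)·log₂(P(2)/Q(2)) = (7/24)·log₂((7/24)/(7/24)) = 0.00000
  P(3)·log₂(P(3)/Q(3)) = (1/24)·log₂((1/24)/(2/3)) = -0.16667

D_KL(P||Q) = 2.66667 + 0.00000 - 0.16667 = 2.50000 ≈ 2.5000 bits

D_KL(Q||P) = Σ Q(x) log₂(Q(x)/P(x))

Computing term by term:
  Q(1)·log₂(Q(1)/P(1)) = (1/24)·log₂((1/24)/(2/3)) = -0.16667
  Q(2)·log₂(Q(2)/P(2)) = (7/24)·log₂((7/24)/(7/24)) = 0.00000
  Q(3)·log₂(Q(3)/P(3)) = (2/3)·log₂((2/3)/(1/24)) = 2.66667

D_KL(Q||P) = -0.16667 + 0.00000 + 2.66667 = 2.50000 ≈ 2.5000 bits

These ARE equal here. Q is P with outcomes relabeled (Q(1) = P(3), Q(3) = P(1)) by a relabeling that is its own inverse, so the two sums contain exactly the same terms in a different order. This is a special case — KL divergence is not symmetric in general: D_KL(P||Q) ≠ D_KL(Q||P) for most P, Q.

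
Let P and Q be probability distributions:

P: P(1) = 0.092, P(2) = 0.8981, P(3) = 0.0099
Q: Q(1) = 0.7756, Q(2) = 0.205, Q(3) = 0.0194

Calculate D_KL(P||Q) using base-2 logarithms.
1.6215 bits

D_KL(P||Q) = Σ P(x) log₂(P(x)/Q(x))

Computing term by term:
  P(1)·log₂(P(1)/Q(1)) = 0.092·log₂(0.092/0.7756) = -0.28296
  P(2)·log₂(P(2)/Q(2)) = 0.8981·log₂(0.8981/0.205) = 1.91408
  P(3)·log₂(P(3)/Q(3)) = 0.0099·log₂(0.0099/0.0194) = -0.00961

D_KL(P||Q) = -0.28296 + 1.91408 - 0.00961 = 1.62151 ≈ 1.6215 bits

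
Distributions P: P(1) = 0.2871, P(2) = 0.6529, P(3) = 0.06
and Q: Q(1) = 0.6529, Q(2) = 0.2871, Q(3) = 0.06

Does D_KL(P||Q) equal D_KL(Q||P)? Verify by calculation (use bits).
D_KL(P||Q) = 0.4336 bits, D_KL(Q||P) = 0.4336 bits. Yes — for this pair D_KL(P||Q) = D_KL(Q||P).

D_KL(P||Q) = Σ P(x) log₂(P(x)/Q(x))

Computing term by term:
  P(1)·log₂(P(1)/Q(1)) = 0.2871·log₂(0.2871/0.6529) = -0.34030
  P(2)·log₂(P(2)/Q(2)) = 0.6529·log₂(0.6529/0.2871) = 0.77389
  P(3)·log₂(P(3)/Q(3)) = 0.06·log₂(0.06/0.06) = 0.00000

D_KL(P||Q) = -0.34030 + 0.77389 + 0.00000 = 0.43359 ≈ 0.4336 bits

D_KL(Q||P) = Σ Q(x) log₂(Q(x)/P(x))

Computing term by term:
  Q(1)·log₂(Q(1)/P(1)) = 0.6529·log₂(0.6529/0.2871) = 0.77389
  Q(2)·log₂(Q(2)/P(2)) = 0.2871·log₂(0.2871/0.6529) = -0.34030
  Q(3)·log₂(Q(3)/P(3)) = 0.06·log₂(0.06/0.06) = 0.00000

D_KL(Q||P) = 0.77389 - 0.34030 + 0.00000 = 0.43359 ≈ 0.4336 bits

These ARE equal here. Q is P with outcomes relabeled (Q(1) = P(2), Q(2) = P(1)) by a relabeling that is its own inverse, so the two sums contain exactly the same terms in a different order. This is a special case — KL divergence is not symmetric in general: D_KL(P||Q) ≠ D_KL(Q||P) for most P, Q.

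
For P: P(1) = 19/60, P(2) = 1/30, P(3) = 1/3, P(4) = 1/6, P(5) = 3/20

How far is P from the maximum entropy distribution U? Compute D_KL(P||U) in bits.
0.2633 bits

U(i) = 1/5 for all i

D_KL(P||U) = Σ P(x) log₂(P(x) / (1/5))
           = Σ P(x) log₂(P(x)) + log₂(5)
           = log₂(5) - H(P)

H(P) = -Σ P(x) log₂(P(x)):
  -P(1)·log₂(P(1)) = -(19/60)·log₂(19/60) = 0.52534
  -P(2)·log₂(P(2)) = -(1/30)·log₂(1/30) = 0.16356
  -P(3)·log₂(P(3)) = -(1/3)·log₂(1/3) = 0.52832
  -P(4)·log₂(P(4)) = -(1/6)·log₂(1/6) = 0.43083
  -P(5)·log₂(P(5)) = -(3/20)·log₂(3/20) = 0.41054
H(P) = 0.52534 + 0.16356 + 0.52832 + 0.43083 + 0.41054 = 2.05859 bits

log₂(5) = 2.32193 bits

D_KL(P||U) = 2.32193 - 2.05859 = 0.26334 ≈ 0.2633 bits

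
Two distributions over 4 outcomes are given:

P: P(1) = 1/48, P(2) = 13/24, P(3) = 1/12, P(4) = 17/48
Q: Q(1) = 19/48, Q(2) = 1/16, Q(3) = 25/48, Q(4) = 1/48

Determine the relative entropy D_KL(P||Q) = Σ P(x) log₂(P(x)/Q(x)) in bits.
2.8264 bits

D_KL(P||Q) = Σ P(x) log₂(P(x)/Q(x))

Computing term by term:
  P(1)·log₂(P(1)/Q(1)) = (1/48)·log₂((1/48)/(19/48)) = -0.08850
  P(2)·log₂(P(2)/Q(2)) = (13/24)·log₂((13/24)/(1/16)) = 1.68755
  P(3)·log₂(P(3)/Q(3)) = (1/12)·log₂((1/12)/(25/48)) = -0.22032
  P(4)·log₂(P(4)/Q(4)) = (17/48)·log₂((17/48)/(1/48)) = 1.44764

D_KL(P||Q) = -0.08850 + 1.68755 - 0.22032 + 1.44764 = 2.82637 ≈ 2.8264 bits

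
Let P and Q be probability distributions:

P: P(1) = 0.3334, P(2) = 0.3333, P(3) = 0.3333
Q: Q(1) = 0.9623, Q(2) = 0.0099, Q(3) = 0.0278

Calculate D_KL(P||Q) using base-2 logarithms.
2.3755 bits

D_KL(P||Q) = Σ P(x) log₂(P(x)/Q(x))

Computing term by term:
  P(1)·log₂(P(1)/Q(1)) = 0.3334·log₂(0.3334/0.9623) = -0.50985
  P(2)·log₂(P(2)/Q(2)) = 0.3333·log₂(0.3333/0.0099) = 1.69091
  P(3)·log₂(P(3)/Q(3)) = 0.3333·log₂(0.3333/0.0278) = 1.19444

D_KL(P||Q) = -0.50985 + 1.69091 + 1.19444 = 2.37550 ≈ 2.3755 bits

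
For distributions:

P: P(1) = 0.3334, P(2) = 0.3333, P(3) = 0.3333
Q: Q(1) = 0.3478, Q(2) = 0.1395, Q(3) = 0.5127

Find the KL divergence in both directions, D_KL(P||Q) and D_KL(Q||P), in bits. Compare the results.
D_KL(P||Q) = 0.1914 bits, D_KL(Q||P) = 0.1645 bits. D_KL(P||Q) is larger than D_KL(Q||P) by 0.0269 bits; the two directions differ.

D_KL(P||Q) = Σ P(x) log₂(P(x)/Q(x))

Computing term by term:
  P(1)·log₂(P(1)/Q(1)) = 0.3334·log₂(0.3334/0.3478) = -0.02034
  P(2)·log₂(P(2)/Q(2)) = 0.3333·log₂(0.3333/0.1395) = 0.41881
  P(3)·log₂(P(3)/Q(3)) = 0.3333·log₂(0.3333/0.5127) = -0.20708

D_KL(P||Q) = -0.02034 + 0.41881 - 0.20708 = 0.19139 ≈ 0.1914 bits

D_KL(Q||P) = Σ Q(x) log₂(Q(x)/P(x))

Computing term by term:
  Q(1)·log₂(Q(1)/P(1)) = 0.3478·log₂(0.3478/0.3334) = 0.02122
  Q(2)·log₂(Q(2)/P(2)) = 0.1395·log₂(0.1395/0.3333) = -0.17529
  Q(3)·log₂(Q(3)/P(3)) = 0.5127·log₂(0.5127/0.3333) = 0.31854

D_KL(Q||P) = 0.02122 - 0.17529 + 0.31854 = 0.16447 ≈ 0.1645 bits

These are NOT equal (difference: 0.0269 bits). KL divergence is asymmetric: D_KL(P||Q) ≠ D_KL(Q||P) in general.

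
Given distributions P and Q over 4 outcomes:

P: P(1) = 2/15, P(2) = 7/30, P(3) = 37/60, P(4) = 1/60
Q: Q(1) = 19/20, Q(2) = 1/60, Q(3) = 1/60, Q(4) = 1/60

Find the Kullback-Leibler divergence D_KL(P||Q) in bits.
3.7232 bits

D_KL(P||Q) = Σ P(x) log₂(P(x)/Q(x))

Computing term by term:
  P(1)·log₂(P(1)/Q(1)) = (2/15)·log₂((2/15)/(19/20)) = -0.37772
  P(2)·log₂(P(2)/Q(2)) = (7/30)·log₂((7/30)/(1/60)) = 0.88838
  P(3)·log₂(P(3)/Q(3)) = (37/60)·log₂((37/60)/(1/60)) = 3.21250
  P(4)·log₂(P(4)/Q(4)) = (1/60)·log₂((1/60)/(1/60)) = 0.00000

D_KL(P||Q) = -0.37772 + 0.88838 + 3.21250 + 0.00000 = 3.72316 ≈ 3.7232 bits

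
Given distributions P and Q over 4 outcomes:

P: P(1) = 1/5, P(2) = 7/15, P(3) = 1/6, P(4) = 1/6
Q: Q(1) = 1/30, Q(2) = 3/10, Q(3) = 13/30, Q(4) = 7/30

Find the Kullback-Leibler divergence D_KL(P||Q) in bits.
0.5038 bits

D_KL(P||Q) = Σ P(x) log₂(P(x)/Q(x))

Computing term by term:
  P(1)·log₂(P(1)/Q(1)) = (1/5)·log₂((1/5)/(1/30)) = 0.51699
  P(2)·log₂(P(2)/Q(2)) = (7/15)·log₂((7/15)/(3/10)) = 0.29747
  P(3)·log₂(P(3)/Q(3)) = (1/6)·log₂((1/6)/(13/30)) = -0.22975
  P(4)·log₂(P(4)/Q(4)) = (1/6)·log₂((1/6)/(7/30)) = -0.08090

D_KL(P||Q) = 0.51699 + 0.29747 - 0.22975 - 0.08090 = 0.50381 ≈ 0.5038 bits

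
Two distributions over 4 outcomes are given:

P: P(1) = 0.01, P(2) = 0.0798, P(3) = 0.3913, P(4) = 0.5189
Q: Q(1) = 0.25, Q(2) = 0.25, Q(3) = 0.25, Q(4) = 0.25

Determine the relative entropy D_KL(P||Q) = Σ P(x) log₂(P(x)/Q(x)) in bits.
0.6217 bits

D_KL(P||Q) = Σ P(x) log₂(P(x)/Q(x))

Computing term by term:
  P(1)·log₂(P(1)/Q(1)) = 0.01·log₂(0.01/0.25) = -0.04644
  P(2)·log₂(P(2)/Q(2)) = 0.0798·log₂(0.0798/0.25) = -0.13147
  P(3)·log₂(P(3)/Q(3)) = 0.3913·log₂(0.3913/0.25) = 0.25292
  P(4)·log₂(P(4)/Q(4)) = 0.5189·log₂(0.5189/0.25) = 0.54668

D_KL(P||Q) = -0.04644 - 0.13147 + 0.25292 + 0.54668 = 0.62169 ≈ 0.6217 bits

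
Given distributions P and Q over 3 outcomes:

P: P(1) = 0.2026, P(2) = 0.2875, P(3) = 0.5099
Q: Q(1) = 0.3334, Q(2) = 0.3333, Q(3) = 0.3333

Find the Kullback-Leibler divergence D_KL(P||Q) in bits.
0.1059 bits

D_KL(P||Q) = Σ P(x) log₂(P(x)/Q(x))

Computing term by term:
  P(1)·log₂(P(1)/Q(1)) = 0.2026·log₂(0.2026/0.3334) = -0.14559
  P(2)·log₂(P(2)/Q(2)) = 0.2875·log₂(0.2875/0.3333) = -0.06131
  P(3)·log₂(P(3)/Q(3)) = 0.5099·log₂(0.5099/0.3333) = 0.31277

D_KL(P||Q) = -0.14559 - 0.06131 + 0.31277 = 0.10587 ≈ 0.1059 bits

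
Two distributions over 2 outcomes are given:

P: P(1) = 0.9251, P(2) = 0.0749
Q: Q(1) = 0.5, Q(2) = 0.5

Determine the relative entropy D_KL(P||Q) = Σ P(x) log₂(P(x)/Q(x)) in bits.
0.6161 bits

D_KL(P||Q) = Σ P(x) log₂(P(x)/Q(x))

Computing term by term:
  P(1)·log₂(P(1)/Q(1)) = 0.9251·log₂(0.9251/0.5) = 0.82119
  P(2)·log₂(P(2)/Q(2)) = 0.0749·log₂(0.0749/0.5) = -0.20514

D_KL(P||Q) = 0.82119 - 0.20514 = 0.61605 ≈ 0.6161 bits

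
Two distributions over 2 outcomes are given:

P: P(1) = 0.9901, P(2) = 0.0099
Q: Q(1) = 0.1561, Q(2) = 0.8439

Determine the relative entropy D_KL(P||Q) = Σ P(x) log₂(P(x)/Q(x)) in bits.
2.5752 bits

D_KL(P||Q) = Σ P(x) log₂(P(x)/Q(x))

Computing term by term:
  P(1)·log₂(P(1)/Q(1)) = 0.9901·log₂(0.9901/0.1561) = 2.63872
  P(2)·log₂(P(2)/Q(2)) = 0.0099·log₂(0.0099/0.8439) = -0.06349

D_KL(P||Q) = 2.63872 - 0.06349 = 2.57523 ≈ 2.5752 bits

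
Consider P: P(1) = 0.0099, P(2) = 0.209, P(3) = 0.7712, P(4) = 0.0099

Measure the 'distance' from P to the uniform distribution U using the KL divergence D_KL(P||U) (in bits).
1.1071 bits

U(i) = 1/4 for all i

D_KL(P||U) = Σ P(x) log₂(P(x) / (1/4))
           = Σ P(x) log₂(P(x)) + log₂(4)
           = log₂(4) - H(P)

H(P) = -Σ P(x) log₂(P(x)):
  -P(1)·log₂(P(1)) = -(0.0099)·log₂(0.0099) = 0.06592
  -P(2)·log₂(P(2)) = -(0.209)·log₂(0.209) = 0.47201
  -P(3)·log₂(P(3)) = -(0.7712)·log₂(0.7712) = 0.28906
  -P(4)·log₂(P(4)) = -(0.0099)·log₂(0.0099) = 0.06592
H(P) = 0.06592 + 0.47201 + 0.28906 + 0.06592 = 0.89291 bits

log₂(4) = 2.00000 bits

D_KL(P||U) = 2.00000 - 0.89291 = 1.10709 ≈ 1.1071 bits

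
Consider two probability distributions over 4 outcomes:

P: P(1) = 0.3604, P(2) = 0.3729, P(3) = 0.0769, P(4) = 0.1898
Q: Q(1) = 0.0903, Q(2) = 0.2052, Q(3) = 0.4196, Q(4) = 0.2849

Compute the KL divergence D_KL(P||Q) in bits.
0.7415 bits

D_KL(P||Q) = Σ P(x) log₂(P(x)/Q(x))

Computing term by term:
  P(1)·log₂(P(1)/Q(1)) = 0.3604·log₂(0.3604/0.0903) = 0.71965
  P(2)·log₂(P(2)/Q(2)) = 0.3729·log₂(0.3729/0.2052) = 0.32135
  P(3)·log₂(P(3)/Q(3)) = 0.0769·log₂(0.0769/0.4196) = -0.18825
  P(4)·log₂(P(4)/Q(4)) = 0.1898·log₂(0.1898/0.2849) = -0.11122

D_KL(P||Q) = 0.71965 + 0.32135 - 0.18825 - 0.11122 = 0.74153 ≈ 0.7415 bits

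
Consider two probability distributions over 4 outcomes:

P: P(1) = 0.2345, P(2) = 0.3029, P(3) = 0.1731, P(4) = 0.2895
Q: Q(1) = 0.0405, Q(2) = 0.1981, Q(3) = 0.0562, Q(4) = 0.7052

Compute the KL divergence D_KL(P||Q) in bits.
0.6888 bits

D_KL(P||Q) = Σ P(x) log₂(P(x)/Q(x))

Computing term by term:
  P(1)·log₂(P(1)/Q(1)) = 0.2345·log₂(0.2345/0.0405) = 0.59413
  P(2)·log₂(P(2)/Q(2)) = 0.3029·log₂(0.3029/0.1981) = 0.18556
  P(3)·log₂(P(3)/Q(3)) = 0.1731·log₂(0.1731/0.0562) = 0.28094
  P(4)·log₂(P(4)/Q(4)) = 0.2895·log₂(0.2895/0.7052) = -0.37185

D_KL(P||Q) = 0.59413 + 0.18556 + 0.28094 - 0.37185 = 0.68878 ≈ 0.6888 bits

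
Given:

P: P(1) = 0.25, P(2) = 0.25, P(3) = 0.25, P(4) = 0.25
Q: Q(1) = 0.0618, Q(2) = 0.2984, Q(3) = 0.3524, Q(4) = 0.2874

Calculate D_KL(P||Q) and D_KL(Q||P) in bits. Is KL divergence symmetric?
D_KL(P||Q) = 0.2661 bits, D_KL(Q||P) = 0.1839 bits. No, KL divergence is not symmetric.

D_KL(P||Q) = Σ P(x) log₂(P(x)/Q(x))

Computing term by term:
  P(1)·log₂(P(1)/Q(1)) = 0.25·log₂(0.25/0.0618) = 0.50406
  P(2)·log₂(P(2)/Q(2)) = 0.25·log₂(0.25/0.2984) = -0.06383
  P(3)·log₂(P(3)/Q(3)) = 0.25·log₂(0.25/0.3524) = -0.12382
  P(4)·log₂(P(4)/Q(4)) = 0.25·log₂(0.25/0.2874) = -0.05028

D_KL(P||Q) = 0.50406 - 0.06383 - 0.12382 - 0.05028 = 0.26613 ≈ 0.2661 bits

D_KL(Q||P) = Σ Q(x) log₂(Q(x)/P(x))

Computing term by term:
  Q(1)·log₂(Q(1)/P(1)) = 0.0618·log₂(0.0618/0.25) = -0.12460
  Q(2)·log₂(Q(2)/P(2)) = 0.2984·log₂(0.2984/0.25) = 0.07619
  Q(3)·log₂(Q(3)/P(3)) = 0.3524·log₂(0.3524/0.25) = 0.17454
  Q(4)·log₂(Q(4)/P(4)) = 0.2874·log₂(0.2874/0.25) = 0.05781

D_KL(Q||P) = -0.12460 + 0.07619 + 0.17454 + 0.05781 = 0.18394 ≈ 0.1839 bits

These are NOT equal (difference: 0.0822 bits). KL divergence is asymmetric: D_KL(P||Q) ≠ D_KL(Q||P) in general.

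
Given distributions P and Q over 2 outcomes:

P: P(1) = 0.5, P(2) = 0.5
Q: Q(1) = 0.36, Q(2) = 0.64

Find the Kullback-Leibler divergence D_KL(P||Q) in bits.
0.0589 bits

D_KL(P||Q) = Σ P(x) log₂(P(x)/Q(x))

Computing term by term:
  P(1)·log₂(P(1)/Q(1)) = 0.5·log₂(0.5/0.36) = 0.23697
  P(2)·log₂(P(2)/Q(2)) = 0.5·log₂(0.5/0.64) = -0.17807

D_KL(P||Q) = 0.23697 - 0.17807 = 0.05890 ≈ 0.0589 bits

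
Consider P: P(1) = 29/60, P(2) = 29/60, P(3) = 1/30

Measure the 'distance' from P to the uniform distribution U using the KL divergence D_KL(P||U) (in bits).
0.4075 bits

U(i) = 1/3 for all i

D_KL(P||U) = Σ P(x) log₂(P(x) / (1/3))
           = Σ P(x) log₂(P(x)) + log₂(3)
           = log₂(3) - H(P)

H(P) = -Σ P(x) log₂(P(x)):
  -P(1)·log₂(P(1)) = -(29/60)·log₂(29/60) = 0.50697
  -P(2)·log₂(P(2)) = -(29/60)·log₂(29/60) = 0.50697
  -P(3)·log₂(P(3)) = -(1/30)·log₂(1/30) = 0.16356
H(P) = 0.50697 + 0.50697 + 0.16356 = 1.17750 bits

log₂(3) = 1.58496 bits

D_KL(P||U) = 1.58496 - 1.17750 = 0.40746 ≈ 0.4075 bits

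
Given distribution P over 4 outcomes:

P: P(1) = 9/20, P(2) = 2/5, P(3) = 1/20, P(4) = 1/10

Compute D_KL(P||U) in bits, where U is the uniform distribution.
0.4045 bits

U(i) = 1/4 for all i

D_KL(P||U) = Σ P(x) log₂(P(x) / (1/4))
           = Σ P(x) log₂(P(x)) + log₂(4)
           = log₂(4) - H(P)

H(P) = -Σ P(x) log₂(P(x)):
  -P(1)·log₂(P(1)) = -(9/20)·log₂(9/20) = 0.51840
  -P(2)·log₂(P(2)) = -(2/5)·log₂(2/5) = 0.52877
  -P(3)·log₂(P(3)) = -(1/20)·log₂(1/20) = 0.21610
  -P(4)·log₂(P(4)) = -(1/10)·log₂(1/10) = 0.33219
H(P) = 0.51840 + 0.52877 + 0.21610 + 0.33219 = 1.59546 bits

log₂(4) = 2.00000 bits

D_KL(P||U) = 2.00000 - 1.59546 = 0.40454 ≈ 0.4045 bits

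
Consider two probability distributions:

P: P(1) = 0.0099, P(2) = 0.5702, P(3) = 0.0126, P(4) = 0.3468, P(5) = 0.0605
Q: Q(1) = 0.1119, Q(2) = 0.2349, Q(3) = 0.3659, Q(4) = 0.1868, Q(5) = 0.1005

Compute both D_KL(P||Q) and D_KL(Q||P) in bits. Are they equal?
D_KL(P||Q) = 0.8989 bits, D_KL(Q||P) = 1.7761 bits. No, they are not equal.

D_KL(P||Q) = Σ P(x) log₂(P(x)/Q(x))

Computing term by term:
  P(1)·log₂(P(1)/Q(1)) = 0.0099·log₂(0.0099/0.1119) = -0.03464
  P(2)·log₂(P(2)/Q(2)) = 0.5702·log₂(0.5702/0.2349) = 0.72953
  P(3)·log₂(P(3)/Q(3)) = 0.0126·log₂(0.0126/0.3659) = -0.06124
  P(4)·log₂(P(4)/Q(4)) = 0.3468·log₂(0.3468/0.1868) = 0.30956
  P(5)·log₂(P(5)/Q(5)) = 0.0605·log₂(0.0605/0.1005) = -0.04430

D_KL(P||Q) = -0.03464 + 0.72953 - 0.06124 + 0.30956 - 0.04430 = 0.89891 ≈ 0.8989 bits

D_KL(Q||P) = Σ Q(x) log₂(Q(x)/P(x))

Computing term by term:
  Q(1)·log₂(Q(1)/P(1)) = 0.1119·log₂(0.1119/0.0099) = 0.39150
  Q(2)·log₂(Q(2)/P(2)) = 0.2349·log₂(0.2349/0.5702) = -0.30054
  Q(3)·log₂(Q(3)/P(3)) = 0.3659·log₂(0.3659/0.0126) = 1.77826
  Q(4)·log₂(Q(4)/P(4)) = 0.1868·log₂(0.1868/0.3468) = -0.16674
  Q(5)·log₂(Q(5)/P(5)) = 0.1005·log₂(0.1005/0.0605) = 0.07358

D_KL(Q||P) = 0.39150 - 0.30054 + 1.77826 - 0.16674 + 0.07358 = 1.77606 ≈ 1.7761 bits

These are NOT equal (difference: 0.8772 bits). KL divergence is asymmetric: D_KL(P||Q) ≠ D_KL(Q||P) in general.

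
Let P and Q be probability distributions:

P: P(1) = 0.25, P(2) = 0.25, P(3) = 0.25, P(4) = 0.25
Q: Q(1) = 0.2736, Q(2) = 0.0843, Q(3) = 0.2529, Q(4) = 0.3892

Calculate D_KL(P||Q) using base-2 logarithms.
0.1957 bits

D_KL(P||Q) = Σ P(x) log₂(P(x)/Q(x))

Computing term by term:
  P(1)·log₂(P(1)/Q(1)) = 0.25·log₂(0.25/0.2736) = -0.03254
  P(2)·log₂(P(2)/Q(2)) = 0.25·log₂(0.25/0.0843) = 0.39208
  P(3)·log₂(P(3)/Q(3)) = 0.25·log₂(0.25/0.2529) = -0.00416
  P(4)·log₂(P(4)/Q(4)) = 0.25·log₂(0.25/0.3892) = -0.15965

D_KL(P||Q) = -0.03254 + 0.39208 - 0.00416 - 0.15965 = 0.19573 ≈ 0.1957 bits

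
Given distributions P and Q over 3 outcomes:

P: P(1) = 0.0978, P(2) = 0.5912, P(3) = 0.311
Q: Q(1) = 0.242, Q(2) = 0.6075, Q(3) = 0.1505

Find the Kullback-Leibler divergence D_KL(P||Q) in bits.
0.1746 bits

D_KL(P||Q) = Σ P(x) log₂(P(x)/Q(x))

Computing term by term:
  P(1)·log₂(P(1)/Q(1)) = 0.0978·log₂(0.0978/0.242) = -0.12783
  P(2)·log₂(P(2)/Q(2)) = 0.5912·log₂(0.5912/0.6075) = -0.02320
  P(3)·log₂(P(3)/Q(3)) = 0.311·log₂(0.311/0.1505) = 0.32566

D_KL(P||Q) = -0.12783 - 0.02320 + 0.32566 = 0.17463 ≈ 0.1746 bits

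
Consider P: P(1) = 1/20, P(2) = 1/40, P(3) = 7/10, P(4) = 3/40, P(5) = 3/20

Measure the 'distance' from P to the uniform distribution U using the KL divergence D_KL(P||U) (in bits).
0.9218 bits

U(i) = 1/5 for all i

D_KL(P||U) = Σ P(x) log₂(P(x) / (1/5))
           = Σ P(x) log₂(P(x)) + log₂(5)
           = log₂(5) - H(P)

H(P) = -Σ P(x) log₂(P(x)):
  -P(1)·log₂(P(1)) = -(1/20)·log₂(1/20) = 0.21610
  -P(2)·log₂(P(2)) = -(1/40)·log₂(1/40) = 0.13305
  -P(3)·log₂(P(3)) = -(7/10)·log₂(7/10) = 0.36020
  -P(4)·log₂(P(4)) = -(3/40)·log₂(3/40) = 0.28027
  -P(5)·log₂(P(5)) = -(3/20)·log₂(3/20) = 0.41054
H(P) = 0.21610 + 0.13305 + 0.36020 + 0.28027 + 0.41054 = 1.40016 bits

log₂(5) = 2.32193 bits

D_KL(P||U) = 2.32193 - 1.40016 = 0.92177 ≈ 0.9218 bits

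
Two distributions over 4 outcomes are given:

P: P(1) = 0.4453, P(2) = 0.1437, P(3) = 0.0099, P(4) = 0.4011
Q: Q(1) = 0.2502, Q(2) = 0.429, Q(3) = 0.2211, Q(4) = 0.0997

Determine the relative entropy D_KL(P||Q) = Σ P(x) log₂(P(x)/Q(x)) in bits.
0.9048 bits

D_KL(P||Q) = Σ P(x) log₂(P(x)/Q(x))

Computing term by term:
  P(1)·log₂(P(1)/Q(1)) = 0.4453·log₂(0.4453/0.2502) = 0.37035
  P(2)·log₂(P(2)/Q(2)) = 0.1437·log₂(0.1437/0.429) = -0.22675
  P(3)·log₂(P(3)/Q(3)) = 0.0099·log₂(0.0099/0.2211) = -0.04436
  P(4)·log₂(P(4)/Q(4)) = 0.4011·log₂(0.4011/0.0997) = 0.80553

D_KL(P||Q) = 0.37035 - 0.22675 - 0.04436 + 0.80553 = 0.90477 ≈ 0.9048 bits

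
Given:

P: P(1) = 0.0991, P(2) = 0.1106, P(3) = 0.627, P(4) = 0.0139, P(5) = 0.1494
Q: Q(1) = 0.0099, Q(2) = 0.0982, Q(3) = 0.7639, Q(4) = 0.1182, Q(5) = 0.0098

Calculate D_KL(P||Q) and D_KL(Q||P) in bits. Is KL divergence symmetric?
D_KL(P||Q) = 0.7139 bits, D_KL(Q||P) = 0.4944 bits. No, KL divergence is not symmetric.

D_KL(P||Q) = Σ P(x) log₂(P(x)/Q(x))

Computing term by term:
  P(1)·log₂(P(1)/Q(1)) = 0.0991·log₂(0.0991/0.0099) = 0.32935
  P(2)·log₂(P(2)/Q(2)) = 0.1106·log₂(0.1106/0.0982) = 0.01897
  P(3)·log₂(P(3)/Q(3)) = 0.627·log₂(0.627/0.7639) = -0.17864
  P(4)·log₂(P(4)/Q(4)) = 0.0139·log₂(0.0139/0.1182) = -0.04292
  P(5)·log₂(P(5)/Q(5)) = 0.1494·log₂(0.1494/0.0098) = 0.58718

D_KL(P||Q) = 0.32935 + 0.01897 - 0.17864 - 0.04292 + 0.58718 = 0.71394 ≈ 0.7139 bits

D_KL(Q||P) = Σ Q(x) log₂(Q(x)/P(x))

Computing term by term:
  Q(1)·log₂(Q(1)/P(1)) = 0.0099·log₂(0.0099/0.0991) = -0.03290
  Q(2)·log₂(Q(2)/P(2)) = 0.0982·log₂(0.0982/0.1106) = -0.01685
  Q(3)·log₂(Q(3)/P(3)) = 0.7639·log₂(0.7639/0.627) = 0.21765
  Q(4)·log₂(Q(4)/P(4)) = 0.1182·log₂(0.1182/0.0139) = 0.36501
  Q(5)·log₂(Q(5)/P(5)) = 0.0098·log₂(0.0098/0.1494) = -0.03852

D_KL(Q||P) = -0.03290 - 0.01685 + 0.21765 + 0.36501 - 0.03852 = 0.49439 ≈ 0.4944 bits

These are NOT equal (difference: 0.2195 bits). KL divergence is asymmetric: D_KL(P||Q) ≠ D_KL(Q||P) in general.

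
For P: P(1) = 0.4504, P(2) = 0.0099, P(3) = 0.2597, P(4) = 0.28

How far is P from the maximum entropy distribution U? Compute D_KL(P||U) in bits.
0.3964 bits

U(i) = 1/4 for all i

D_KL(P||U) = Σ P(x) log₂(P(x) / (1/4))
           = Σ P(x) log₂(P(x)) + log₂(4)
           = log₂(4) - H(P)

H(P) = -Σ P(x) log₂(P(x)):
  -P(1)·log₂(P(1)) = -(0.4504)·log₂(0.4504) = 0.51828
  -P(2)·log₂(P(2)) = -(0.0099)·log₂(0.0099) = 0.06592
  -P(3)·log₂(P(3)) = -(0.2597)·log₂(0.2597) = 0.50514
  -P(4)·log₂(P(4)) = -(0.28)·log₂(0.28) = 0.51422
H(P) = 0.51828 + 0.06592 + 0.50514 + 0.51422 = 1.60356 bits

log₂(4) = 2.00000 bits

D_KL(P||U) = 2.00000 - 1.60356 = 0.39644 ≈ 0.3964 bits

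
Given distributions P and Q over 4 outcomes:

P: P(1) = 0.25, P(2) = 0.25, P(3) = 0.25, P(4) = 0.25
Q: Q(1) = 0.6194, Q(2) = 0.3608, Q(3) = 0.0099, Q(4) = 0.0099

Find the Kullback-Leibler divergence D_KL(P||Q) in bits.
1.8696 bits

D_KL(P||Q) = Σ P(x) log₂(P(x)/Q(x))

Computing term by term:
  P(1)·log₂(P(1)/Q(1)) = 0.25·log₂(0.25/0.6194) = -0.32724
  P(2)·log₂(P(2)/Q(2)) = 0.25·log₂(0.25/0.3608) = -0.13232
  P(3)·log₂(P(3)/Q(3)) = 0.25·log₂(0.25/0.0099) = 1.16459
  P(4)·log₂(P(4)/Q(4)) = 0.25·log₂(0.25/0.0099) = 1.16459

D_KL(P||Q) = -0.32724 - 0.13232 + 1.16459 + 1.16459 = 1.86962 ≈ 1.8696 bits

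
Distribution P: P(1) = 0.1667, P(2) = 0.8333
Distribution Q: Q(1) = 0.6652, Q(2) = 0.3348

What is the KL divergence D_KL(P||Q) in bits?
0.7634 bits

D_KL(P||Q) = Σ P(x) log₂(P(x)/Q(x))

Computing term by term:
  P(1)·log₂(P(1)/Q(1)) = 0.1667·log₂(0.1667/0.6652) = -0.33282
  P(2)·log₂(P(2)/Q(2)) = 0.8333·log₂(0.8333/0.3348) = 1.09624

D_KL(P||Q) = -0.33282 + 1.09624 = 0.76342 ≈ 0.7634 bits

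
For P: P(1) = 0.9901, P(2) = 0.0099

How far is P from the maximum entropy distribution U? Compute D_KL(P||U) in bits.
0.9199 bits

U(i) = 1/2 for all i

D_KL(P||U) = Σ P(x) log₂(P(x) / (1/2))
           = Σ P(x) log₂(P(x)) + log₂(2)
           = log₂(2) - H(P)

H(P) = -Σ P(x) log₂(P(x)):
  -P(1)·log₂(P(1)) = -(0.9901)·log₂(0.9901) = 0.01421
  -P(2)·log₂(P(2)) = -(0.0099)·log₂(0.0099) = 0.06592
H(P) = 0.01421 + 0.06592 = 0.08013 bits

log₂(2) = 1.00000 bits

D_KL(P||U) = 1.00000 - 0.08013 = 0.91987 ≈ 0.9199 bits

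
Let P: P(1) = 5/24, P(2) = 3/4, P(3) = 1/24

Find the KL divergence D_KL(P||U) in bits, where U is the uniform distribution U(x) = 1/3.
0.6112 bits

U(i) = 1/3 for all i

D_KL(P||U) = Σ P(x) log₂(P(x) / (1/3))
           = Σ P(x) log₂(P(x)) + log₂(3)
           = log₂(3) - H(P)

H(P) = -Σ P(x) log₂(P(x)):
  -P(1)·log₂(P(1)) = -(5/24)·log₂(5/24) = 0.47147
  -P(2)·log₂(P(2)) = -(3/4)·log₂(3/4) = 0.31128
  -P(3)·log₂(P(3)) = -(1/24)·log₂(1/24) = 0.19104
H(P) = 0.47147 + 0.31128 + 0.19104 = 0.97379 bits

log₂(3) = 1.58496 bits

D_KL(P||U) = 1.58496 - 0.97379 = 0.61117 ≈ 0.6112 bits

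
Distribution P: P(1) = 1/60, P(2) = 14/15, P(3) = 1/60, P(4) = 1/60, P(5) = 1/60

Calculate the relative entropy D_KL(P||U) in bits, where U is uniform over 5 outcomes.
1.8352 bits

U(i) = 1/5 for all i

D_KL(P||U) = Σ P(x) log₂(P(x) / (1/5))
           = Σ P(x) log₂(P(x)) + log₂(5)
           = log₂(5) - H(P)

H(P) = -Σ P(x) log₂(P(x)):
  -P(1)·log₂(P(1)) = -(1/60)·log₂(1/60) = 0.09845
  -P(2)·log₂(P(2)) = -(14/15)·log₂(14/15) = 0.09290
  -P(3)·log₂(P(3)) = -(1/60)·log₂(1/60) = 0.09845
  -P(4)·log₂(P(4)) = -(1/60)·log₂(1/60) = 0.09845
  -P(5)·log₂(P(5)) = -(1/60)·log₂(1/60) = 0.09845
H(P) = 0.09845 + 0.09290 + 0.09845 + 0.09845 + 0.09845 = 0.48670 bits

log₂(5) = 2.32193 bits

D_KL(P||U) = 2.32193 - 0.48670 = 1.83523 ≈ 1.8352 bits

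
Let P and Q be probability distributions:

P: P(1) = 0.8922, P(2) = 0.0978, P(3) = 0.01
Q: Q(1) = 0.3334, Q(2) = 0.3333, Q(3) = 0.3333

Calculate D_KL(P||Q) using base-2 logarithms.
1.0434 bits

D_KL(P||Q) = Σ P(x) log₂(P(x)/Q(x))

Computing term by term:
  P(1)·log₂(P(1)/Q(1)) = 0.8922·log₂(0.8922/0.3334) = 1.26702
  P(2)·log₂(P(2)/Q(2)) = 0.0978·log₂(0.0978/0.3333) = -0.17300
  P(3)·log₂(P(3)/Q(3)) = 0.01·log₂(0.01/0.3333) = -0.05059

D_KL(P||Q) = 1.26702 - 0.17300 - 0.05059 = 1.04343 ≈ 1.0434 bits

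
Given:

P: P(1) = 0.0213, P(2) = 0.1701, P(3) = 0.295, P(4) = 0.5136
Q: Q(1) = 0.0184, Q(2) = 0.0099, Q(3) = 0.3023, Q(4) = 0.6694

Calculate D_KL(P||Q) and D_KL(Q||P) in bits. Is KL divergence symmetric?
D_KL(P||Q) = 0.4957 bits, D_KL(Q||P) = 0.2220 bits. No, KL divergence is not symmetric.

D_KL(P||Q) = Σ P(x) log₂(P(x)/Q(x))

Computing term by term:
  P(1)·log₂(P(1)/Q(1)) = 0.0213·log₂(0.0213/0.0184) = 0.00450
  P(2)·log₂(P(2)/Q(2)) = 0.1701·log₂(0.1701/0.0099) = 0.69789
  P(3)·log₂(P(3)/Q(3)) = 0.295·log₂(0.295/0.3023) = -0.01040
  P(4)·log₂(P(4)/Q(4)) = 0.5136·log₂(0.5136/0.6694) = -0.19631

D_KL(P||Q) = 0.00450 + 0.69789 - 0.01040 - 0.19631 = 0.49568 ≈ 0.4957 bits

D_KL(Q||P) = Σ Q(x) log₂(Q(x)/P(x))

Computing term by term:
  Q(1)·log₂(Q(1)/P(1)) = 0.0184·log₂(0.0184/0.0213) = -0.00389
  Q(2)·log₂(Q(2)/P(2)) = 0.0099·log₂(0.0099/0.1701) = -0.04062
  Q(3)·log₂(Q(3)/P(3)) = 0.3023·log₂(0.3023/0.295) = 0.01066
  Q(4)·log₂(Q(4)/P(4)) = 0.6694·log₂(0.6694/0.5136) = 0.25586

D_KL(Q||P) = -0.00389 - 0.04062 + 0.01066 + 0.25586 = 0.22201 ≈ 0.2220 bits

These are NOT equal (difference: 0.2737 bits). KL divergence is asymmetric: D_KL(P||Q) ≠ D_KL(Q||P) in general.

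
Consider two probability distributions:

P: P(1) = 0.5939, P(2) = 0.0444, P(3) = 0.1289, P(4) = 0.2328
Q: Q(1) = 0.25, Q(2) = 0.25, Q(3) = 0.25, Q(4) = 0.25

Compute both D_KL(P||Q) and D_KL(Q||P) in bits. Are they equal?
D_KL(P||Q) = 0.4835 bits, D_KL(Q||P) = 0.5759 bits. No, they are not equal.

D_KL(P||Q) = Σ P(x) log₂(P(x)/Q(x))

Computing term by term:
  P(1)·log₂(P(1)/Q(1)) = 0.5939·log₂(0.5939/0.25) = 0.74136
  P(2)·log₂(P(2)/Q(2)) = 0.0444·log₂(0.0444/0.25) = -0.11070
  P(3)·log₂(P(3)/Q(3)) = 0.1289·log₂(0.1289/0.25) = -0.12319
  P(4)·log₂(P(4)/Q(4)) = 0.2328·log₂(0.2328/0.25) = -0.02394

D_KL(P||Q) = 0.74136 - 0.11070 - 0.12319 - 0.02394 = 0.48353 ≈ 0.4835 bits

D_KL(Q||P) = Σ Q(x) log₂(Q(x)/P(x))

Computing term by term:
  Q(1)·log₂(Q(1)/P(1)) = 0.25·log₂(0.25/0.5939) = -0.31207
  Q(2)·log₂(Q(2)/P(2)) = 0.25·log₂(0.25/0.0444) = 0.62332
  Q(3)·log₂(Q(3)/P(3)) = 0.25·log₂(0.25/0.1289) = 0.23892
  Q(4)·log₂(Q(4)/P(4)) = 0.25·log₂(0.25/0.2328) = 0.02571

D_KL(Q||P) = -0.31207 + 0.62332 + 0.23892 + 0.02571 = 0.57588 ≈ 0.5759 bits

These are NOT equal (difference: 0.0924 bits). KL divergence is asymmetric: D_KL(P||Q) ≠ D_KL(Q||P) in general.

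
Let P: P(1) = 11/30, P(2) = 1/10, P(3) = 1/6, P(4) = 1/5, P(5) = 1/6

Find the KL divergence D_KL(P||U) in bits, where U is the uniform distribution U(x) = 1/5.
0.1330 bits

U(i) = 1/5 for all i

D_KL(P||U) = Σ P(x) log₂(P(x) / (1/5))
           = Σ P(x) log₂(P(x)) + log₂(5)
           = log₂(5) - H(P)

H(P) = -Σ P(x) log₂(P(x)):
  -P(1)·log₂(P(1)) = -(11/30)·log₂(11/30) = 0.53073
  -P(2)·log₂(P(2)) = -(1/10)·log₂(1/10) = 0.33219
  -P(3)·log₂(P(3)) = -(1/6)·log₂(1/6) = 0.43083
  -P(4)·log₂(P(4)) = -(1/5)·log₂(1/5) = 0.46439
  -P(5)·log₂(P(5)) = -(1/6)·log₂(1/6) = 0.43083
H(P) = 0.53073 + 0.33219 + 0.43083 + 0.46439 + 0.43083 = 2.18897 bits

log₂(5) = 2.32193 bits

D_KL(P||U) = 2.32193 - 2.18897 = 0.13296 ≈ 0.1330 bits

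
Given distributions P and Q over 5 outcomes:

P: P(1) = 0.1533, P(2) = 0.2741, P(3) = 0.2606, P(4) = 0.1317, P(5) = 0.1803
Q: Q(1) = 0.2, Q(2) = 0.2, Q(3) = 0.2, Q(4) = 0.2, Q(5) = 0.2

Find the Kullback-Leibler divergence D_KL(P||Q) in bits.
0.0590 bits

D_KL(P||Q) = Σ P(x) log₂(P(x)/Q(x))

Computing term by term:
  P(1)·log₂(P(1)/Q(1)) = 0.1533·log₂(0.1533/0.2) = -0.05881
  P(2)·log₂(P(2)/Q(2)) = 0.2741·log₂(0.2741/0.2) = 0.12463
  P(3)·log₂(P(3)/Q(3)) = 0.2606·log₂(0.2606/0.2) = 0.09951
  P(4)·log₂(P(4)/Q(4)) = 0.1317·log₂(0.1317/0.2) = -0.07938
  P(5)·log₂(P(5)/Q(5)) = 0.1803·log₂(0.1803/0.2) = -0.02697

D_KL(P||Q) = -0.05881 + 0.12463 + 0.09951 - 0.07938 - 0.02697 = 0.05898 ≈ 0.0590 bits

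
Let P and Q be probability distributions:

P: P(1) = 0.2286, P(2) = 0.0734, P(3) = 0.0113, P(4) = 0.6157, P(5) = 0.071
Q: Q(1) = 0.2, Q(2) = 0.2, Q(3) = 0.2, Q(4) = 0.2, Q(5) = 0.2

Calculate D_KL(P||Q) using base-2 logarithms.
0.7838 bits

D_KL(P||Q) = Σ P(x) log₂(P(x)/Q(x))

Computing term by term:
  P(1)·log₂(P(1)/Q(1)) = 0.2286·log₂(0.2286/0.2) = 0.04408
  P(2)·log₂(P(2)/Q(2)) = 0.0734·log₂(0.0734/0.2) = -0.10615
  P(3)·log₂(P(3)/Q(3)) = 0.0113·log₂(0.0113/0.2) = -0.04685
  P(4)·log₂(P(4)/Q(4)) = 0.6157·log₂(0.6157/0.2) = 0.99881
  P(5)·log₂(P(5)/Q(5)) = 0.071·log₂(0.071/0.2) = -0.10608

D_KL(P||Q) = 0.04408 - 0.10615 - 0.04685 + 0.99881 - 0.10608 = 0.78381 ≈ 0.7838 bits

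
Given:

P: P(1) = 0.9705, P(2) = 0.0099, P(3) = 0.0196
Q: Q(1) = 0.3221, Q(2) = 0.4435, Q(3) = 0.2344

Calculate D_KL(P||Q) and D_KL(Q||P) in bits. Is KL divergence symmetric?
D_KL(P||Q) = 1.4198 bits, D_KL(Q||P) = 2.7594 bits. No, KL divergence is not symmetric.

D_KL(P||Q) = Σ P(x) log₂(P(x)/Q(x))

Computing term by term:
  P(1)·log₂(P(1)/Q(1)) = 0.9705·log₂(0.9705/0.3221) = 1.54428
  P(2)·log₂(P(2)/Q(2)) = 0.0099·log₂(0.0099/0.4435) = -0.05431
  P(3)·log₂(P(3)/Q(3)) = 0.0196·log₂(0.0196/0.2344) = -0.07017

D_KL(P||Q) = 1.54428 - 0.05431 - 0.07017 = 1.41980 ≈ 1.4198 bits

D_KL(Q||P) = Σ Q(x) log₂(Q(x)/P(x))

Computing term by term:
  Q(1)·log₂(Q(1)/P(1)) = 0.3221·log₂(0.3221/0.9705) = -0.51253
  Q(2)·log₂(Q(2)/P(2)) = 0.4435·log₂(0.4435/0.0099) = 2.43276
  Q(3)·log₂(Q(3)/P(3)) = 0.2344·log₂(0.2344/0.0196) = 0.83916

D_KL(Q||P) = -0.51253 + 2.43276 + 0.83916 = 2.75939 ≈ 2.7594 bits

These are NOT equal (difference: 1.3396 bits). KL divergence is asymmetric: D_KL(P||Q) ≠ D_KL(Q||P) in general.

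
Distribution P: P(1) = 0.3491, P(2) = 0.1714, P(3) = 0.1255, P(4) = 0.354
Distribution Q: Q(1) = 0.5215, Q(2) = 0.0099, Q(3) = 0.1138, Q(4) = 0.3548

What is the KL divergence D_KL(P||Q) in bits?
0.5195 bits

D_KL(P||Q) = Σ P(x) log₂(P(x)/Q(x))

Computing term by term:
  P(1)·log₂(P(1)/Q(1)) = 0.3491·log₂(0.3491/0.5215) = -0.20214
  P(2)·log₂(P(2)/Q(2)) = 0.1714·log₂(0.1714/0.0099) = 0.70510
  P(3)·log₂(P(3)/Q(3)) = 0.1255·log₂(0.1255/0.1138) = 0.01772
  P(4)·log₂(P(4)/Q(4)) = 0.354·log₂(0.354/0.3548) = -0.00115

D_KL(P||Q) = -0.20214 + 0.70510 + 0.01772 - 0.00115 = 0.51953 ≈ 0.5195 bits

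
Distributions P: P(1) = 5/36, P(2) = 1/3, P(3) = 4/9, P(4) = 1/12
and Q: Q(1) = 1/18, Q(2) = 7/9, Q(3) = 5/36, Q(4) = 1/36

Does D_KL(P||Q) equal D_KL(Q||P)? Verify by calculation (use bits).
D_KL(P||Q) = 0.6540 bits, D_KL(Q||P) = 0.6002 bits. No — D_KL(P||Q) ≠ D_KL(Q||P) for this pair.

D_KL(P||Q) = Σ P(x) log₂(P(x)/Q(x))

Computing term by term:
  P(1)·log₂(P(1)/Q(1)) = (5/36)·log₂((5/36)/(1/18)) = 0.18360
  P(2)·log₂(P(2)/Q(2)) = (1/3)·log₂((1/3)/(7/9)) = -0.40746
  P(3)·log₂(P(3)/Q(3)) = (4/9)·log₂((4/9)/(5/36)) = 0.74581
  P(4)·log₂(P(4)/Q(4)) = (1/12)·log₂((1/12)/(1/36)) = 0.13208

D_KL(P||Q) = 0.18360 - 0.40746 + 0.74581 + 0.13208 = 0.65403 ≈ 0.6540 bits

D_KL(Q||P) = Σ Q(x) log₂(Q(x)/P(x))

Computing term by term:
  Q(1)·log₂(Q(1)/P(1)) = (1/18)·log₂((1/18)/(5/36)) = -0.07344
  Q(2)·log₂(Q(2)/P(2)) = (7/9)·log₂((7/9)/(1/3)) = 0.95075
  Q(3)·log₂(Q(3)/P(3)) = (5/36)·log₂((5/36)/(4/9)) = -0.23307
  Q(4)·log₂(Q(4)/P(4)) = (1/36)·log₂((1/36)/(1/12)) = -0.04403

D_KL(Q||P) = -0.07344 + 0.95075 - 0.23307 - 0.04403 = 0.60021 ≈ 0.6002 bits

These are NOT equal (difference: 0.0538 bits). KL divergence is asymmetric: D_KL(P||Q) ≠ D_KL(Q||P) in general.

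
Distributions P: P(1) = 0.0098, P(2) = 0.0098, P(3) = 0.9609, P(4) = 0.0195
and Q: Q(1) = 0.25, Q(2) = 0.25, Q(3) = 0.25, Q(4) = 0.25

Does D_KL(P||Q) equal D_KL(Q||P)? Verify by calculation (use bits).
D_KL(P||Q) = 1.7031 bits, D_KL(Q||P) = 2.7710 bits. No — D_KL(P||Q) ≠ D_KL(Q||P) for this pair.

D_KL(P||Q) = Σ P(x) log₂(P(x)/Q(x))

Computing term by term:
  P(1)·log₂(P(1)/Q(1)) = 0.0098·log₂(0.0098/0.25) = -0.04580
  P(2)·log₂(P(2)/Q(2)) = 0.0098·log₂(0.0098/0.25) = -0.04580
  P(3)·log₂(P(3)/Q(3)) = 0.9609·log₂(0.9609/0.25) = 1.86651
  P(4)·log₂(P(4)/Q(4)) = 0.0195·log₂(0.0195/0.25) = -0.07177

D_KL(P||Q) = -0.04580 - 0.04580 + 1.86651 - 0.07177 = 1.70314 ≈ 1.7031 bits

D_KL(Q||P) = Σ Q(x) log₂(Q(x)/P(x))

Computing term by term:
  Q(1)·log₂(Q(1)/P(1)) = 0.25·log₂(0.25/0.0098) = 1.16825
  Q(2)·log₂(Q(2)/P(2)) = 0.25·log₂(0.25/0.0098) = 1.16825
  Q(3)·log₂(Q(3)/P(3)) = 0.25·log₂(0.25/0.9609) = -0.48561
  Q(4)·log₂(Q(4)/P(4)) = 0.25·log₂(0.25/0.0195) = 0.92010

D_KL(Q||P) = 1.16825 + 1.16825 - 0.48561 + 0.92010 = 2.77099 ≈ 2.7710 bits

These are NOT equal (difference: 1.0679 bits). KL divergence is asymmetric: D_KL(P||Q) ≠ D_KL(Q||P) in general.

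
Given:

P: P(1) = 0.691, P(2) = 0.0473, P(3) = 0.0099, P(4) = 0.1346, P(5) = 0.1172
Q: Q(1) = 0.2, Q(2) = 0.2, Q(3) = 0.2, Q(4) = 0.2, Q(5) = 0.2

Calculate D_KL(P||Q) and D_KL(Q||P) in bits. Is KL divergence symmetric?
D_KL(P||Q) = 0.9274 bits, D_KL(Q||P) = 1.1940 bits. No, KL divergence is not symmetric.

D_KL(P||Q) = Σ P(x) log₂(P(x)/Q(x))

Computing term by term:
  P(1)·log₂(P(1)/Q(1)) = 0.691·log₂(0.691/0.2) = 1.23598
  P(2)·log₂(P(2)/Q(2)) = 0.0473·log₂(0.0473/0.2) = -0.09839
  P(3)·log₂(P(3)/Q(3)) = 0.0099·log₂(0.0099/0.2) = -0.04293
  P(4)·log₂(P(4)/Q(4)) = 0.1346·log₂(0.1346/0.2) = -0.07690
  P(5)·log₂(P(5)/Q(5)) = 0.1172·log₂(0.1172/0.2) = -0.09036

D_KL(P||Q) = 1.23598 - 0.09839 - 0.04293 - 0.07690 - 0.09036 = 0.92740 ≈ 0.9274 bits

D_KL(Q||P) = Σ Q(x) log₂(Q(x)/P(x))

Computing term by term:
  Q(1)·log₂(Q(1)/P(1)) = 0.2·log₂(0.2/0.691) = -0.35774
  Q(2)·log₂(Q(2)/P(2)) = 0.2·log₂(0.2/0.0473) = 0.41602
  Q(3)·log₂(Q(3)/P(3)) = 0.2·log₂(0.2/0.0099) = 0.86729
  Q(4)·log₂(Q(4)/P(4)) = 0.2·log₂(0.2/0.1346) = 0.11426
  Q(5)·log₂(Q(5)/P(5)) = 0.2·log₂(0.2/0.1172) = 0.15421

D_KL(Q||P) = -0.35774 + 0.41602 + 0.86729 + 0.11426 + 0.15421 = 1.19404 ≈ 1.1940 bits

These are NOT equal (difference: 0.2666 bits). KL divergence is asymmetric: D_KL(P||Q) ≠ D_KL(Q||P) in general.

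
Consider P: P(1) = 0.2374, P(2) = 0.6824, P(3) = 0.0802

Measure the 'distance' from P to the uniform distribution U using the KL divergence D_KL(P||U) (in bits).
0.4243 bits

U(i) = 1/3 for all i

D_KL(P||U) = Σ P(x) log₂(P(x) / (1/3))
           = Σ P(x) log₂(P(x)) + log₂(3)
           = log₂(3) - H(P)

H(P) = -Σ P(x) log₂(P(x)):
  -P(1)·log₂(P(1)) = -(0.2374)·log₂(0.2374) = 0.49251
  -P(2)·log₂(P(2)) = -(0.6824)·log₂(0.6824) = 0.37621
  -P(3)·log₂(P(3)) = -(0.0802)·log₂(0.0802) = 0.29195
H(P) = 0.49251 + 0.37621 + 0.29195 = 1.16067 bits

log₂(3) = 1.58496 bits

D_KL(P||U) = 1.58496 - 1.16067 = 0.42429 ≈ 0.4243 bits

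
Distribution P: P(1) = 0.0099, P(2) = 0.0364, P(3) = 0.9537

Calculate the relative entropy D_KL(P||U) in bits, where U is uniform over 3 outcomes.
1.2798 bits

U(i) = 1/3 for all i

D_KL(P||U) = Σ P(x) log₂(P(x) / (1/3))
           = Σ P(x) log₂(P(x)) + log₂(3)
           = log₂(3) - H(P)

H(P) = -Σ P(x) log₂(P(x)):
  -P(1)·log₂(P(1)) = -(0.0099)·log₂(0.0099) = 0.06592
  -P(2)·log₂(P(2)) = -(0.0364)·log₂(0.0364) = 0.17399
  -P(3)·log₂(P(3)) = -(0.9537)·log₂(0.9537) = 0.06523
H(P) = 0.06592 + 0.17399 + 0.06523 = 0.30514 bits

log₂(3) = 1.58496 bits

D_KL(P||U) = 1.58496 - 0.30514 = 1.27982 ≈ 1.2798 bits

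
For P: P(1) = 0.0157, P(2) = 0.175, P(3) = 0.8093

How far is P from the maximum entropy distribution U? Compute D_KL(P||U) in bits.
0.8038 bits

U(i) = 1/3 for all i

D_KL(P||U) = Σ P(x) log₂(P(x) / (1/3))
           = Σ P(x) log₂(P(x)) + log₂(3)
           = log₂(3) - H(P)

H(P) = -Σ P(x) log₂(P(x)):
  -P(1)·log₂(P(1)) = -(0.0157)·log₂(0.0157) = 0.09409
  -P(2)·log₂(P(2)) = -(0.175)·log₂(0.175) = 0.44005
  -P(3)·log₂(P(3)) = -(0.8093)·log₂(0.8093) = 0.24704
H(P) = 0.09409 + 0.44005 + 0.24704 = 0.78118 bits

log₂(3) = 1.58496 bits

D_KL(P||U) = 1.58496 - 0.78118 = 0.80378 ≈ 0.8038 bits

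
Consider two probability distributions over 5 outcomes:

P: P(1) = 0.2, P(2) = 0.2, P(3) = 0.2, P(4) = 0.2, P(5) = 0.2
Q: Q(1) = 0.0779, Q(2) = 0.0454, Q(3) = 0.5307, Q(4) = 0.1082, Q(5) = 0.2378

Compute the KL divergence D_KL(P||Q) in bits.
0.5456 bits

D_KL(P||Q) = Σ P(x) log₂(P(x)/Q(x))

Computing term by term:
  P(1)·log₂(P(1)/Q(1)) = 0.2·log₂(0.2/0.0779) = 0.27206
  P(2)·log₂(P(2)/Q(2)) = 0.2·log₂(0.2/0.0454) = 0.42785
  P(3)·log₂(P(3)/Q(3)) = 0.2·log₂(0.2/0.5307) = -0.28158
  P(4)·log₂(P(4)/Q(4)) = 0.2·log₂(0.2/0.1082) = 0.17726
  P(5)·log₂(P(5)/Q(5)) = 0.2·log₂(0.2/0.2378) = -0.04995

D_KL(P||Q) = 0.27206 + 0.42785 - 0.28158 + 0.17726 - 0.04995 = 0.54564 ≈ 0.5456 bits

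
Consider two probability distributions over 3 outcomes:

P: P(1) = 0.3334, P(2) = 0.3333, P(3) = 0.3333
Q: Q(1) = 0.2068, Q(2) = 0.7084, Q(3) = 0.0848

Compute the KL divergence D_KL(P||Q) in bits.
0.5253 bits

D_KL(P||Q) = Σ P(x) log₂(P(x)/Q(x))

Computing term by term:
  P(1)·log₂(P(1)/Q(1)) = 0.3334·log₂(0.3334/0.2068) = 0.22972
  P(2)·log₂(P(2)/Q(2)) = 0.3333·log₂(0.3333/0.7084) = -0.36254
  P(3)·log₂(P(3)/Q(3)) = 0.3333·log₂(0.3333/0.0848) = 0.65816

D_KL(P||Q) = 0.22972 - 0.36254 + 0.65816 = 0.52534 ≈ 0.5253 bits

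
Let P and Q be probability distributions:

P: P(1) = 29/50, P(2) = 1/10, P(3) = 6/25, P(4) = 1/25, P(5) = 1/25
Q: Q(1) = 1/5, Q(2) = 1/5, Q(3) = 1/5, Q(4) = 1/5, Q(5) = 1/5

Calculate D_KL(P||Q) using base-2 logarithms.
0.6683 bits

D_KL(P||Q) = Σ P(x) log₂(P(x)/Q(x))

Computing term by term:
  P(1)·log₂(P(1)/Q(1)) = (29/50)·log₂((29/50)/(1/5)) = 0.89091
  P(2)·log₂(P(2)/Q(2)) = (1/10)·log₂((1/10)/(1/5)) = -0.10000
  P(3)·log₂(P(3)/Q(3)) = (6/25)·log₂((6/25)/(1/5)) = 0.06313
  P(4)·log₂(P(4)/Q(4)) = (1/25)·log₂((1/25)/(1/5)) = -0.09288
  P(5)·log₂(P(5)/Q(5)) = (1/25)·log₂((1/25)/(1/5)) = -0.09288

D_KL(P||Q) = 0.89091 - 0.10000 + 0.06313 - 0.09288 - 0.09288 = 0.66828 ≈ 0.6683 bits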